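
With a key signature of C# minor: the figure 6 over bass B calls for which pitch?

G#

Counting 5 letter steps above B lands on G; in C# minor, that letter is G#.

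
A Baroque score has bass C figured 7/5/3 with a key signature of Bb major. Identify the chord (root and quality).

C minor seventh

The figures 7/5/3 indicate a seventh chord in root position.
In root position the bass is the root, so the root is C.
The chord tones are C, Eb, G, Bb, giving C minor seventh.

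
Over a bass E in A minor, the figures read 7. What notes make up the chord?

E, G, B, D

The written figures 7 are shorthand for 7/5/3: the 5/3 are implied.
A third above E in this key is G.
A fifth above E in this key is B.
A seventh above E in this key is D.
Together with the bass E, this spells E minor seventh in root position.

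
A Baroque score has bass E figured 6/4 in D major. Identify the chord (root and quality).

The figures 6/4 indicate a triad in second inversion.
In second inversion the root lies a fourth above the bass: a fourth above E in D major is A.
The chord tones are E, A, C#, giving A major.

A major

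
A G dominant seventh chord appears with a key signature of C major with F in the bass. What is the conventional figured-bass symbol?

F is the seventh of G dominant seventh, so the chord is in third inversion.
A seventh chord in third inversion is figured 6/4/2, conventionally abbreviated 4/2.

4/2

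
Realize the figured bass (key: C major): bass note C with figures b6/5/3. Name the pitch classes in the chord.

A third above C in this key is E.
A fifth above C in this key is G.
A sixth above C in this key is A, lowered to Ab by the flat.
Together with the bass C, this spells Ab augmented major seventh in first inversion.

C, E, G, Ab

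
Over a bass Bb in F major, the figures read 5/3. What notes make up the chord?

A third above Bb in this key is D.
A fifth above Bb in this key is F.
Together with the bass Bb, this spells Bb major in root position.

Bb, D, F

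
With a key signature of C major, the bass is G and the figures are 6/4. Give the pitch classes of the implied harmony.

G, C, E

A fourth above G in this key is C.
A sixth above G in this key is E.
Together with the bass G, this spells C major in second inversion.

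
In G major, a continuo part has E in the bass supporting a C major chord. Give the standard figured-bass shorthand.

6

E is the third of C major, so the chord is in first inversion.
A triad in first inversion is figured 6/3, conventionally abbreviated 6.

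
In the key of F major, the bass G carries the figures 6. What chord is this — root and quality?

The figures 6 indicate a triad in first inversion.
In first inversion the root lies a sixth above the bass: a sixth above G in F major is E.
The chord tones are G, Bb, E, giving E diminished.

E diminished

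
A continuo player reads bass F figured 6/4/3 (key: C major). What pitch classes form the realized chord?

A third above F in this key is A.
A fourth above F in this key is B.
A sixth above F in this key is D.
Together with the bass F, this spells B half-diminished seventh in second inversion.

F, A, B, D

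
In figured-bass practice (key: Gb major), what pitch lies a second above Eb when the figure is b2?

Counting 1 letter step above Eb lands on F; in Gb major, that letter is F.
The b2 figure lowers it a semitone, giving Fb.

Fb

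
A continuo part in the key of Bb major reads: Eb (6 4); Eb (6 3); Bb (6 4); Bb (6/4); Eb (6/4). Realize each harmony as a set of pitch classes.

Eb (6/4): Eb, A, C.
Eb (6/3): Eb, G, C.
Bb (6/4): Bb, Eb, G.
Bb (6/4): Bb, Eb, G.
Eb (6/4): Eb, A, C.

Eb, A, C | Eb, G, C | Bb, Eb, G | Bb, Eb, G | Eb, A, C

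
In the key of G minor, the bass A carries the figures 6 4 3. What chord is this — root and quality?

D minor seventh

The figures 6 4 3 indicate a seventh chord in second inversion.
In second inversion the root lies a fourth above the bass: a fourth above A in G minor is D.
The chord tones are A, C, D, F, giving D minor seventh.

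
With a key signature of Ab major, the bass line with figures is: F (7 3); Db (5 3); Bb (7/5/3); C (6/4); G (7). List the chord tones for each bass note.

F (7/5/3): F, Ab, C, Eb.
Db (5/3): Db, F, Ab.
Bb (7/5/3): Bb, Db, F, Ab.
C (6/4): C, F, Ab.
G (7/5/3): G, Bb, Db, F.

F, Ab, C, Eb | Db, F, Ab | Bb, Db, F, Ab | C, F, Ab | G, Bb, Db, F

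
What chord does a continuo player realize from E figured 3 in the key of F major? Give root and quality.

E diminished

The figures 3 indicate a triad in root position.
In root position the bass is the root, so the root is E.
The chord tones are E, G, Bb, giving E diminished.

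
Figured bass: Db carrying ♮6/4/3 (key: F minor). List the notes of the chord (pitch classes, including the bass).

A third above Db in this key is F.
A fourth above Db in this key is G.
A sixth above Db in this key is Bb, made natural (B) by the ♮ figure.

Db, F, G, B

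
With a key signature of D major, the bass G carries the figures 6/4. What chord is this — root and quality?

The figures 6/4 indicate a triad in second inversion.
In second inversion the root lies a fourth above the bass: a fourth above G in D major is C#.
The chord tones are G, C#, E, giving C# diminished.

C# diminished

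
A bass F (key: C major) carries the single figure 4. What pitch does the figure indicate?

Counting 3 letter steps above F lands on B; in C major, that letter is B.

B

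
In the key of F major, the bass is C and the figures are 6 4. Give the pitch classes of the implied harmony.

A fourth above C in this key is F.
A sixth above C in this key is A.
Together with the bass C, this spells F major in second inversion.

C, F, A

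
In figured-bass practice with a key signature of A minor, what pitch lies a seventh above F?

Counting 6 letter steps above F lands on E; in A minor, that letter is E.

E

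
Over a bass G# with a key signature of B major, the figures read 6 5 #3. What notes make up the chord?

G#, B#, D#, E

A third above G# in this key is B, raised to B# by the sharp.
A fifth above G# in this key is D#.
A sixth above G# in this key is E.
Together with the bass G#, this spells E augmented major seventh in first inversion.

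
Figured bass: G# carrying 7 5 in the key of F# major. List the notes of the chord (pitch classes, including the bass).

G#, B, D#, F#

The written figures 7 5 are shorthand for 7/5/3: the 3 is implied.
A third above G# in this key is B.
A fifth above G# in this key is D#.
A seventh above G# in this key is F#.
Together with the bass G#, this spells G# minor seventh in root position.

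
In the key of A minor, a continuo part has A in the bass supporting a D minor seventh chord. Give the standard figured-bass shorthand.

4/3

A is the fifth of D minor seventh, so the chord is in second inversion.
A seventh chord in second inversion is figured 6/4/3, conventionally abbreviated 4/3.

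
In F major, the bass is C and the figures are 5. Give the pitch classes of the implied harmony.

C, E, G

The written figures 5 are shorthand for 5/3: the 3 is implied.
A third above C in this key is E.
A fifth above C in this key is G.
Together with the bass C, this spells C major in root position.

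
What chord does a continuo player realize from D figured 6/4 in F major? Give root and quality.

The figures 6/4 indicate a triad in second inversion.
In second inversion the root lies a fourth above the bass: a fourth above D in F major is G.
The chord tones are D, G, Bb, giving G minor.

G minor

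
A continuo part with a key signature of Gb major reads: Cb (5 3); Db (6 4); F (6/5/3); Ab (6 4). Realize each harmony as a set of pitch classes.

Cb (5/3): Cb, Eb, Gb.
Db (6/4): Db, Gb, Bb.
F (6/5/3): F, Ab, Cb, Db.
Ab (6/4): Ab, Db, F.

Cb, Eb, Gb | Db, Gb, Bb | F, Ab, Cb, Db | Ab, Db, F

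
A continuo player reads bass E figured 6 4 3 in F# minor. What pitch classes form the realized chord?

A third above E in this key is G#.
A fourth above E in this key is A.
A sixth above E in this key is C#.
Together with the bass E, this spells A major seventh in second inversion.

E, G#, A, C#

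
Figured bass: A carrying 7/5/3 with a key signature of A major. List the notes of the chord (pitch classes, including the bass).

A, C#, E, G#

A third above A in this key is C#.
A fifth above A in this key is E.
A seventh above A in this key is G#.
Together with the bass A, this spells A major seventh in root position.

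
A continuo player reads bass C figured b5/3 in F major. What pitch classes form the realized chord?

A third above C in this key is E.
A fifth above C in this key is G, lowered to Gb by the flat.

C, E, Gb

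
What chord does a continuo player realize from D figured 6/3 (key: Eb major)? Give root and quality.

The figures 6/3 indicate a triad in first inversion.
In first inversion the root lies a sixth above the bass: a sixth above D in Eb major is Bb.
The chord tones are D, F, Bb, giving Bb major.

Bb major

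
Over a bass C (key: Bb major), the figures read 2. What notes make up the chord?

C, D, F, A

The written figures 2 are shorthand for 6/4/2: the 6/4 are implied.
A second above C in this key is D.
A fourth above C in this key is F.
A sixth above C in this key is A.
Together with the bass C, this spells D minor seventh in third inversion.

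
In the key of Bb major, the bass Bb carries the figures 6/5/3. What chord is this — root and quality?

The figures 6/5/3 indicate a seventh chord in first inversion.
In first inversion the root lies a sixth above the bass: a sixth above Bb in Bb major is G.
The chord tones are Bb, D, F, G, giving G minor seventh.

G minor seventh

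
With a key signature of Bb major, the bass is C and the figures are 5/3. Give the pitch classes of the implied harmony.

A third above C in this key is Eb.
A fifth above C in this key is G.
Together with the bass C, this spells C minor in root position.

C, Eb, G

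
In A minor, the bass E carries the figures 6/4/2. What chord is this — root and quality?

The figures 6/4/2 indicate a seventh chord in third inversion.
In third inversion the root lies a second above the bass: a second above E in A minor is F.
The chord tones are E, F, A, C, giving F major seventh.

F major seventh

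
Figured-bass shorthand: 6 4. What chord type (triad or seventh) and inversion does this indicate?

Intervals of 6/4 above the bass form a triad; the bass is the fifth, so this is second inversion.

triad, second inversion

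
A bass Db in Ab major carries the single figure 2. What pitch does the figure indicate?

Counting 1 letter step above Db lands on E; in Ab major, that letter is Eb.

Eb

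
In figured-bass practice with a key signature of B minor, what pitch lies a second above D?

Counting 1 letter step above D lands on E; in B minor, that letter is E.

E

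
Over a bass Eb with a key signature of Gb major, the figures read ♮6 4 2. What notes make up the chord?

A second above Eb in this key is F.
A fourth above Eb in this key is Ab.
A sixth above Eb in this key is Cb, made natural (C) by the ♮ figure.
Together with the bass Eb, this spells F minor seventh in third inversion.

Eb, F, Ab, C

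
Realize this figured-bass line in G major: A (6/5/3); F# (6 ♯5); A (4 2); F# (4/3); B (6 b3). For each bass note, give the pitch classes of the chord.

A (6/5/3): A, C, E, F#.
F# (6/#5/3): F#, A, C#, D.
A (6/4/2): A, B, D, F#.
F# (6/4/3): F#, A, B, D.
B (6/b3): B, Db, G.

A, C, E, F# | F#, A, C#, D | A, B, D, F# | F#, A, B, D | B, Db, G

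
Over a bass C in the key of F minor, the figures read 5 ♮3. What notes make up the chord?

C, E, G

A third above C in this key is Eb, made natural (E) by the ♮ figure.
A fifth above C in this key is G.
Together with the bass C, this spells C major in root position.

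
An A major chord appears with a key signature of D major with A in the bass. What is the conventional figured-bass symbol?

no figures

A is the root of A major, so the chord is in root position.
A triad in root position is figured 5/3, conventionally abbreviated (no figures — root-position triad).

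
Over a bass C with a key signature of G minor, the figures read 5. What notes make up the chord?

C, Eb, G

The written figures 5 are shorthand for 5/3: the 3 is implied.
A third above C in this key is Eb.
A fifth above C in this key is G.
Together with the bass C, this spells C minor in root position.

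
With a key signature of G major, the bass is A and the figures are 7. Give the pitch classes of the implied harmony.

A, C, E, G

The written figures 7 are shorthand for 7/5/3: the 5/3 are implied.
A third above A in this key is C.
A fifth above A in this key is E.
A seventh above A in this key is G.
Together with the bass A, this spells A minor seventh in root position.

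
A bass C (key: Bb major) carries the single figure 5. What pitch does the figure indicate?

Counting 4 letter steps above C lands on G; in Bb major, that letter is G.

G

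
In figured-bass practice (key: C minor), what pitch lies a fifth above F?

C

Counting 4 letter steps above F lands on C; in C minor, that letter is C.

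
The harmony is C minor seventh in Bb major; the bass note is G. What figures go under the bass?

4/3

G is the fifth of C minor seventh, so the chord is in second inversion.
A seventh chord in second inversion is figured 6/4/3, conventionally abbreviated 4/3.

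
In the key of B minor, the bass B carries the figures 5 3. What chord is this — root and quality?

B minor

The figures 5 3 indicate a triad in root position.
In root position the bass is the root, so the root is B.
The chord tones are B, D, F#, giving B minor.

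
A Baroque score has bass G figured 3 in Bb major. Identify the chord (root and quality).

G minor

The figures 3 indicate a triad in root position.
In root position the bass is the root, so the root is G.
The chord tones are G, Bb, D, giving G minor.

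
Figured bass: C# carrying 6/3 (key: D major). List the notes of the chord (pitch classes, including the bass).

C#, E, A

A third above C# in this key is E.
A sixth above C# in this key is A.
Together with the bass C#, this spells A major in first inversion.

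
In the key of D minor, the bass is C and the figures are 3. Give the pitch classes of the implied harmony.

The written figures 3 are shorthand for 5/3: the 5 is implied.
A third above C in this key is E.
A fifth above C in this key is G.
Together with the bass C, this spells C major in root position.

C, E, G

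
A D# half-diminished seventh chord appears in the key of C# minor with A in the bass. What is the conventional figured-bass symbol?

A is the fifth of D# half-diminished seventh, so the chord is in second inversion.
A seventh chord in second inversion is figured 6/4/3, conventionally abbreviated 4/3.

4/3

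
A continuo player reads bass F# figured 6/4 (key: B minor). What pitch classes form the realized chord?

A fourth above F# in this key is B.
A sixth above F# in this key is D.
Together with the bass F#, this spells B minor in second inversion.

F#, B, D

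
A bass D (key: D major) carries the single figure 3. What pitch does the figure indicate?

F#

Counting 2 letter steps above D lands on F; in D major, that letter is F#.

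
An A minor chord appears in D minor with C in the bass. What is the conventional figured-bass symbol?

6

C is the third of A minor, so the chord is in first inversion.
A triad in first inversion is figured 6/3, conventionally abbreviated 6.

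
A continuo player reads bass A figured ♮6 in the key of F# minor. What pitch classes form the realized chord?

The written figures ♮6 are shorthand for 6/3: the 3 is implied.
A third above A in this key is C#.
A sixth above A in this key is F#, made natural (F) by the ♮ figure.
Together with the bass A, this spells F augmented in first inversion.

A, C#, F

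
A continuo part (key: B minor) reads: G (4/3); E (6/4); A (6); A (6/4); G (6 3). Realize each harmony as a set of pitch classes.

G (6/4/3): G, B, C#, E.
E (6/4): E, A, C#.
A (6/3): A, C#, F#.
A (6/4): A, D, F#.
G (6/3): G, B, E.

G, B, C#, E | E, A, C# | A, C#, F# | A, D, F# | G, B, E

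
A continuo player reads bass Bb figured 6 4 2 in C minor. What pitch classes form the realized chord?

Bb, C, Eb, G

A second above Bb in this key is C.
A fourth above Bb in this key is Eb.
A sixth above Bb in this key is G.
Together with the bass Bb, this spells C minor seventh in third inversion.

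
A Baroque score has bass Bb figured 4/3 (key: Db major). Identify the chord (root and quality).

Eb minor seventh

The figures 4/3 indicate a seventh chord in second inversion.
In second inversion the root lies a fourth above the bass: a fourth above Bb in Db major is Eb.
The chord tones are Bb, Db, Eb, Gb, giving Eb minor seventh.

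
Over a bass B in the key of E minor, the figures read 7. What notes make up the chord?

B, D, F#, A

The written figures 7 are shorthand for 7/5/3: the 5/3 are implied.
A third above B in this key is D.
A fifth above B in this key is F#.
A seventh above B in this key is A.
Together with the bass B, this spells B minor seventh in root position.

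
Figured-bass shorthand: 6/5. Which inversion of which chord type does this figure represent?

seventh chord, first inversion

6/5 is shorthand for 6/5/3.
Intervals of 6/5/3 above the bass form a seventh chord; the bass is the third, so this is first inversion.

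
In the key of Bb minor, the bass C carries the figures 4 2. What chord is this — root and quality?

The figures 4 2 indicate a seventh chord in third inversion.
In third inversion the root lies a second above the bass: a second above C in Bb minor is Db.
The chord tones are C, Db, F, Ab, giving Db major seventh.

Db major seventh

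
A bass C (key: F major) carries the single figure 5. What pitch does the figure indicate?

G

Counting 4 letter steps above C lands on G; in F major, that letter is G.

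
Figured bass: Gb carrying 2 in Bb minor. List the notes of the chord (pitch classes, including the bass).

Gb, Ab, C, Eb

The written figures 2 are shorthand for 6/4/2: the 6/4 are implied.
A second above Gb in this key is Ab.
A fourth above Gb in this key is C.
A sixth above Gb in this key is Eb.
Together with the bass Gb, this spells Ab dominant seventh in third inversion.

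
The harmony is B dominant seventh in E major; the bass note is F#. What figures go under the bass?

F# is the fifth of B dominant seventh, so the chord is in second inversion.
A seventh chord in second inversion is figured 6/4/3, conventionally abbreviated 4/3.

4/3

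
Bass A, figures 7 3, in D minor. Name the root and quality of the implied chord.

The figures 7 3 indicate a seventh chord in root position.
In root position the bass is the root, so the root is A.
The chord tones are A, C, E, G, giving A minor seventh.

A minor seventh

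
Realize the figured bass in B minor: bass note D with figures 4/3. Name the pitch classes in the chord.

The written figures 4/3 are shorthand for 6/4/3: the 6 is implied.
A third above D in this key is F#.
A fourth above D in this key is G.
A sixth above D in this key is B.
Together with the bass D, this spells G major seventh in second inversion.

D, F#, G, B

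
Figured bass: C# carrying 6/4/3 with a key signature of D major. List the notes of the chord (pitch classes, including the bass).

A third above C# in this key is E.
A fourth above C# in this key is F#.
A sixth above C# in this key is A.
Together with the bass C#, this spells F# minor seventh in second inversion.

C#, E, F#, A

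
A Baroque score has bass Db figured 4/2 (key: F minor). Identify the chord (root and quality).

Eb dominant seventh

The figures 4/2 indicate a seventh chord in third inversion.
In third inversion the root lies a second above the bass: a second above Db in F minor is Eb.
The chord tones are Db, Eb, G, Bb, giving Eb dominant seventh.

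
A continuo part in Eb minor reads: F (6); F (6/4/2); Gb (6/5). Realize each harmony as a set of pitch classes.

F (6/3): F, Ab, Db.
F (6/4/2): F, Gb, Bb, Db.
Gb (6/5/3): Gb, Bb, Db, Eb.

F, Ab, Db | F, Gb, Bb, Db | Gb, Bb, Db, Eb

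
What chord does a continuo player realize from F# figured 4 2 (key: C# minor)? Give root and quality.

G# minor seventh

The figures 4 2 indicate a seventh chord in third inversion.
In third inversion the root lies a second above the bass: a second above F# in C# minor is G#.
The chord tones are F#, G#, B, D#, giving G# minor seventh.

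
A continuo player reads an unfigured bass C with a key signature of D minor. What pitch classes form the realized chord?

An unfigured bass implies 5/3.
A third above C in this key is E.
A fifth above C in this key is G.
Together with the bass C, this spells C major in root position.

C, E, G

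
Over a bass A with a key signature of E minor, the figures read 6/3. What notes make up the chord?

A, C, F#

A third above A in this key is C.
A sixth above A in this key is F#.
Together with the bass A, this spells F# diminished in first inversion.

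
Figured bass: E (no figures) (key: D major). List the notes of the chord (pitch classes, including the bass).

An unfigured bass implies 5/3.
A third above E in this key is G.
A fifth above E in this key is B.
Together with the bass E, this spells E minor in root position.

E, G, B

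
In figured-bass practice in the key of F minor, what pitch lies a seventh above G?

Counting 6 letter steps above G lands on F; in F minor, that letter is F.

F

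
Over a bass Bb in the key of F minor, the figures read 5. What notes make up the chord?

The written figures 5 are shorthand for 5/3: the 3 is implied.
A third above Bb in this key is Db.
A fifth above Bb in this key is F.
Together with the bass Bb, this spells Bb minor in root position.

Bb, Db, F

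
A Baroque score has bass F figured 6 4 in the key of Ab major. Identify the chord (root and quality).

Bb minor

The figures 6 4 indicate a triad in second inversion.
In second inversion the root lies a fourth above the bass: a fourth above F in Ab major is Bb.
The chord tones are F, Bb, Db, giving Bb minor.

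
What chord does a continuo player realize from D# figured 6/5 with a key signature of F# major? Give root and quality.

B major seventh

The figures 6/5 indicate a seventh chord in first inversion.
In first inversion the root lies a sixth above the bass: a sixth above D# in F# major is B.
The chord tones are D#, F#, A#, B, giving B major seventh.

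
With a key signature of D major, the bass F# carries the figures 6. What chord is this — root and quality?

The figures 6 indicate a triad in first inversion.
In first inversion the root lies a sixth above the bass: a sixth above F# in D major is D.
The chord tones are F#, A, D, giving D major.

D major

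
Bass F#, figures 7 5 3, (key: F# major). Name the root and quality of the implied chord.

F# major seventh

The figures 7 5 3 indicate a seventh chord in root position.
In root position the bass is the root, so the root is F#.
The chord tones are F#, A#, C#, E#, giving F# major seventh.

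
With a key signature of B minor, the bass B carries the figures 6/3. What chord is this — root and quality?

The figures 6/3 indicate a triad in first inversion.
In first inversion the root lies a sixth above the bass: a sixth above B in B minor is G.
The chord tones are B, D, G, giving G major.

G major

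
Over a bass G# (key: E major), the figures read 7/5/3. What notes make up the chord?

G#, B, D#, F#

A third above G# in this key is B.
A fifth above G# in this key is D#.
A seventh above G# in this key is F#.
Together with the bass G#, this spells G# minor seventh in root position.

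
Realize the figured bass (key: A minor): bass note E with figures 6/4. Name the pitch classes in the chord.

E, A, C

A fourth above E in this key is A.
A sixth above E in this key is C.
Together with the bass E, this spells A minor in second inversion.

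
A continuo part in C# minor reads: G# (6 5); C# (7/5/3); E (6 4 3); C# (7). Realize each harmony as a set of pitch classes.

G#, B, D#, E | C#, E, G#, B | E, G#, A, C# | C#, E, G#, B

G# (6/5/3): G#, B, D#, E.
C# (7/5/3): C#, E, G#, B.
E (6/4/3): E, G#, A, C#.
C# (7/5/3): C#, E, G#, B.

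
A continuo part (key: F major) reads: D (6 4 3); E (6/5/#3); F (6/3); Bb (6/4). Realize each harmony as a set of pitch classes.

D (6/4/3): D, F, G, Bb.
E (6/5/#3): E, G#, Bb, C.
F (6/3): F, A, D.
Bb (6/4): Bb, E, G.

D, F, G, Bb | E, G#, Bb, C | F, A, D | Bb, E, G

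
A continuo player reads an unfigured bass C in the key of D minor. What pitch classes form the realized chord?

C, E, G

An unfigured bass implies 5/3.
A third above C in this key is E.
A fifth above C in this key is G.
Together with the bass C, this spells C major in root position.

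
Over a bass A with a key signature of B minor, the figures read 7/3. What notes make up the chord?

The written figures 7/3 are shorthand for 7/5/3: the 5 is implied.
A third above A in this key is C#.
A fifth above A in this key is E.
A seventh above A in this key is G.
Together with the bass A, this spells A dominant seventh in root position.

A, C#, E, G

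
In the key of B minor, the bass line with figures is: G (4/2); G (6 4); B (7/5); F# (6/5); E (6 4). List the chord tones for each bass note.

G, A, C#, E | G, C#, E | B, D, F#, A | F#, A, C#, D | E, A, C#

G (6/4/2): G, A, C#, E.
G (6/4): G, C#, E.
B (7/5/3): B, D, F#, A.
F# (6/5/3): F#, A, C#, D.
E (6/4): E, A, C#.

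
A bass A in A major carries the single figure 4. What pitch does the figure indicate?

D

Counting 3 letter steps above A lands on D; in A major, that letter is D.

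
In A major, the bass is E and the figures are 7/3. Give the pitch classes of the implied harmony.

E, G#, B, D

The written figures 7/3 are shorthand for 7/5/3: the 5 is implied.
A third above E in this key is G#.
A fifth above E in this key is B.
A seventh above E in this key is D.
Together with the bass E, this spells E dominant seventh in root position.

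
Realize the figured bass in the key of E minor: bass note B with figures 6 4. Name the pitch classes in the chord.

A fourth above B in this key is E.
A sixth above B in this key is G.
Together with the bass B, this spells E minor in second inversion.

B, E, G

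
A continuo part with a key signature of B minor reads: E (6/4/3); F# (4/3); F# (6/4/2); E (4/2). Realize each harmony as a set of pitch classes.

E (6/4/3): E, G, A, C#.
F# (6/4/3): F#, A, B, D.
F# (6/4/2): F#, G, B, D.
E (6/4/2): E, F#, A, C#.

E, G, A, C# | F#, A, B, D | F#, G, B, D | E, F#, A, C#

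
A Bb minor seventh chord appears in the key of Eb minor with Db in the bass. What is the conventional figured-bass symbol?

6/5

Db is the third of Bb minor seventh, so the chord is in first inversion.
A seventh chord in first inversion is figured 6/5/3, conventionally abbreviated 6/5.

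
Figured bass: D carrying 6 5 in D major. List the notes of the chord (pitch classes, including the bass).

D, F#, A, B

The written figures 6 5 are shorthand for 6/5/3: the 3 is implied.
A third above D in this key is F#.
A fifth above D in this key is A.
A sixth above D in this key is B.
Together with the bass D, this spells B minor seventh in first inversion.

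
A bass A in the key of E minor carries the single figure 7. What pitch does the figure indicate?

Counting 6 letter steps above A lands on G; in E minor, that letter is G.

G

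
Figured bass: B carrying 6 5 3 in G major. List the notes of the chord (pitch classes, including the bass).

B, D, F#, G

A third above B in this key is D.
A fifth above B in this key is F#.
A sixth above B in this key is G.
Together with the bass B, this spells G major seventh in first inversion.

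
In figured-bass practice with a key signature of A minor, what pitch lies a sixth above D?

B

Counting 5 letter steps above D lands on B; in A minor, that letter is B.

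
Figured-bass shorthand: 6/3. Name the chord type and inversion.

Intervals of 6/3 above the bass form a triad; the bass is the third, so this is first inversion.

triad, first inversion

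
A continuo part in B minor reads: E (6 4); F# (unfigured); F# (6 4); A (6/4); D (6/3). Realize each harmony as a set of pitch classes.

E (6/4): E, A, C#.
F# (5/3): F#, A, C#.
F# (6/4): F#, B, D.
A (6/4): A, D, F#.
D (6/3): D, F#, B.

E, A, C# | F#, A, C# | F#, B, D | A, D, F# | D, F#, B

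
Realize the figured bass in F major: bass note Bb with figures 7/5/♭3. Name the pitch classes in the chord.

A third above Bb in this key is D, lowered to Db by the flat.
A fifth above Bb in this key is F.
A seventh above Bb in this key is A.
Together with the bass Bb, this spells Bb minor-major seventh in root position.

Bb, Db, F, A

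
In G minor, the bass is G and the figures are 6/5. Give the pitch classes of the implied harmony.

G, Bb, D, Eb

The written figures 6/5 are shorthand for 6/5/3: the 3 is implied.
A third above G in this key is Bb.
A fifth above G in this key is D.
A sixth above G in this key is Eb.
Together with the bass G, this spells Eb major seventh in first inversion.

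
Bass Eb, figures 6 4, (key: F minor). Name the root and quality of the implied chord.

The figures 6 4 indicate a triad in second inversion.
In second inversion the root lies a fourth above the bass: a fourth above Eb in F minor is Ab.
The chord tones are Eb, Ab, C, giving Ab major.

Ab major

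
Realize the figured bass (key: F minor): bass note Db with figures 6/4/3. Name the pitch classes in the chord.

A third above Db in this key is F.
A fourth above Db in this key is G.
A sixth above Db in this key is Bb.
Together with the bass Db, this spells G half-diminished seventh in second inversion.

Db, F, G, Bb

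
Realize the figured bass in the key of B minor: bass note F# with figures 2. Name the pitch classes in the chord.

The written figures 2 are shorthand for 6/4/2: the 6/4 are implied.
A second above F# in this key is G.
A fourth above F# in this key is B.
A sixth above F# in this key is D.
Together with the bass F#, this spells G major seventh in third inversion.

F#, G, B, D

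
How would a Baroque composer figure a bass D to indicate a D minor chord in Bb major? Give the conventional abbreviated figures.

D is the root of D minor, so the chord is in root position.
A triad in root position is figured 5/3, conventionally abbreviated (no figures — root-position triad).

no figures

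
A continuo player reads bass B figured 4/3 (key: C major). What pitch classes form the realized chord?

The written figures 4/3 are shorthand for 6/4/3: the 6 is implied.
A third above B in this key is D.
A fourth above B in this key is E.
A sixth above B in this key is G.
Together with the bass B, this spells E minor seventh in second inversion.

B, D, E, G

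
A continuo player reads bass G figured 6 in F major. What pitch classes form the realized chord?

The written figures 6 are shorthand for 6/3: the 3 is implied.
A third above G in this key is Bb.
A sixth above G in this key is E.
Together with the bass G, this spells E diminished in first inversion.

G, Bb, E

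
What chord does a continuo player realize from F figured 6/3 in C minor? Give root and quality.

The figures 6/3 indicate a triad in first inversion.
In first inversion the root lies a sixth above the bass: a sixth above F in C minor is D.
The chord tones are F, Ab, D, giving D diminished.

D diminished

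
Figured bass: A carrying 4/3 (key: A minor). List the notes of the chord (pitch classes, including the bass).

The written figures 4/3 are shorthand for 6/4/3: the 6 is implied.
A third above A in this key is C.
A fourth above A in this key is D.
A sixth above A in this key is F.
Together with the bass A, this spells D minor seventh in second inversion.

A, C, D, F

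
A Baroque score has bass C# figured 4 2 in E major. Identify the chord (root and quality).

The figures 4 2 indicate a seventh chord in third inversion.
In third inversion the root lies a second above the bass: a second above C# in E major is D#.
The chord tones are C#, D#, F#, A, giving D# half-diminished seventh.

D# half-diminished seventh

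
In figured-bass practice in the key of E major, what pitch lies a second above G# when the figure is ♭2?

Counting 1 letter step above G# lands on A; in E major, that letter is A.
The b2 figure lowers it a semitone, giving Ab.

Ab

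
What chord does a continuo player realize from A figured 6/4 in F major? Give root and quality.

The figures 6/4 indicate a triad in second inversion.
In second inversion the root lies a fourth above the bass: a fourth above A in F major is D.
The chord tones are A, D, F, giving D minor.

D minor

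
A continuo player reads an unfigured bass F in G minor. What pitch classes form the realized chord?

F, A, C

An unfigured bass implies 5/3.
A third above F in this key is A.
A fifth above F in this key is C.
Together with the bass F, this spells F major in root position.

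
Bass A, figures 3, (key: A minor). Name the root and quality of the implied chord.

A minor

The figures 3 indicate a triad in root position.
In root position the bass is the root, so the root is A.
The chord tones are A, C, E, giving A minor.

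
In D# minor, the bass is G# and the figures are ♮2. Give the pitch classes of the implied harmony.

The written figures ♮2 are shorthand for 6/4/2: the 6/4 are implied.
A second above G# in this key is A#, made natural (A) by the ♮ figure.
A fourth above G# in this key is C#.
A sixth above G# in this key is E#.
Together with the bass G#, this spells A augmented major seventh in third inversion.

G#, A, C#, E#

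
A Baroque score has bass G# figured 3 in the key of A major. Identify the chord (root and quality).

G# diminished

The figures 3 indicate a triad in root position.
In root position the bass is the root, so the root is G#.
The chord tones are G#, B, D, giving G# diminished.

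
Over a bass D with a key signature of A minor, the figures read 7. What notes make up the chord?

D, F, A, C

The written figures 7 are shorthand for 7/5/3: the 5/3 are implied.
A third above D in this key is F.
A fifth above D in this key is A.
A seventh above D in this key is C.
Together with the bass D, this spells D minor seventh in root position.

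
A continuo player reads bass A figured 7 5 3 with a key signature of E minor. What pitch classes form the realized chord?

A, C, E, G

A third above A in this key is C.
A fifth above A in this key is E.
A seventh above A in this key is G.
Together with the bass A, this spells A minor seventh in root position.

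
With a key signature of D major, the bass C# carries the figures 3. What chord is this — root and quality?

C# diminished

The figures 3 indicate a triad in root position.
In root position the bass is the root, so the root is C#.
The chord tones are C#, E, G, giving C# diminished.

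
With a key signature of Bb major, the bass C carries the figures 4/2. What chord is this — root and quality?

The figures 4/2 indicate a seventh chord in third inversion.
In third inversion the root lies a second above the bass: a second above C in Bb major is D.
The chord tones are C, D, F, A, giving D minor seventh.

D minor seventh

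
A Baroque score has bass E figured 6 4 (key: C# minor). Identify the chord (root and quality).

A major

The figures 6 4 indicate a triad in second inversion.
In second inversion the root lies a fourth above the bass: a fourth above E in C# minor is A.
The chord tones are E, A, C#, giving A major.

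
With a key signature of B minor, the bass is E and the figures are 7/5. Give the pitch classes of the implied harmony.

The written figures 7/5 are shorthand for 7/5/3: the 3 is implied.
A third above E in this key is G.
A fifth above E in this key is B.
A seventh above E in this key is D.
Together with the bass E, this spells E minor seventh in root position.

E, G, B, D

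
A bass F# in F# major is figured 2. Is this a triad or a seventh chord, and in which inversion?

seventh chord, third inversion

2 is shorthand for 6/4/2.
Intervals of 6/4/2 above the bass form a seventh chord; the bass is the seventh, so this is third inversion.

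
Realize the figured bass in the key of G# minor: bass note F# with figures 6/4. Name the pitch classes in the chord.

A fourth above F# in this key is B.
A sixth above F# in this key is D#.
Together with the bass F#, this spells B major in second inversion.

F#, B, D#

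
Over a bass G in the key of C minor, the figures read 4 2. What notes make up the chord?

G, Ab, C, Eb

The written figures 4 2 are shorthand for 6/4/2: the 6 is implied.
A second above G in this key is Ab.
A fourth above G in this key is C.
A sixth above G in this key is Eb.
Together with the bass G, this spells Ab major seventh in third inversion.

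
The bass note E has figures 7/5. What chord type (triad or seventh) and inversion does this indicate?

7/5 is shorthand for 7/5/3.
Intervals of 7/5/3 above the bass form a seventh chord; the bass is the root, so this is root position.

seventh chord, root position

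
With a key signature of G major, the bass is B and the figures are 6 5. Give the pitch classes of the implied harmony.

B, D, F#, G

The written figures 6 5 are shorthand for 6/5/3: the 3 is implied.
A third above B in this key is D.
A fifth above B in this key is F#.
A sixth above B in this key is G.
Together with the bass B, this spells G major seventh in first inversion.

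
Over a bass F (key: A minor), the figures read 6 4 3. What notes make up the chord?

A third above F in this key is A.
A fourth above F in this key is B.
A sixth above F in this key is D.
Together with the bass F, this spells B half-diminished seventh in second inversion.

F, A, B, D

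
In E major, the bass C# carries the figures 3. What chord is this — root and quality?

The figures 3 indicate a triad in root position.
In root position the bass is the root, so the root is C#.
The chord tones are C#, E, G#, giving C# minor.

C# minor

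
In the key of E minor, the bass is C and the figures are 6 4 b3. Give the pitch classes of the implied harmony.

A third above C in this key is E, lowered to Eb by the flat.
A fourth above C in this key is F#.
A sixth above C in this key is A.
Together with the bass C, this spells F# diminished seventh in second inversion.

C, Eb, F#, A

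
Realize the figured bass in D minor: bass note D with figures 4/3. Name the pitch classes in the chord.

The written figures 4/3 are shorthand for 6/4/3: the 6 is implied.
A third above D in this key is F.
A fourth above D in this key is G.
A sixth above D in this key is Bb.
Together with the bass D, this spells G minor seventh in second inversion.

D, F, G, Bb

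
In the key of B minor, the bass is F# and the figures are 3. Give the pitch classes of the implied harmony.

F#, A, C#

The written figures 3 are shorthand for 5/3: the 5 is implied.
A third above F# in this key is A.
A fifth above F# in this key is C#.
Together with the bass F#, this spells F# minor in root position.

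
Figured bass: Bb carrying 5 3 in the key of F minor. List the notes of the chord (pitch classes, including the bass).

A third above Bb in this key is Db.
A fifth above Bb in this key is F.
Together with the bass Bb, this spells Bb minor in root position.

Bb, Db, F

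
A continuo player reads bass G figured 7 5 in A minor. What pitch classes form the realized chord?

G, B, D, F

The written figures 7 5 are shorthand for 7/5/3: the 3 is implied.
A third above G in this key is B.
A fifth above G in this key is D.
A seventh above G in this key is F.
Together with the bass G, this spells G dominant seventh in root position.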